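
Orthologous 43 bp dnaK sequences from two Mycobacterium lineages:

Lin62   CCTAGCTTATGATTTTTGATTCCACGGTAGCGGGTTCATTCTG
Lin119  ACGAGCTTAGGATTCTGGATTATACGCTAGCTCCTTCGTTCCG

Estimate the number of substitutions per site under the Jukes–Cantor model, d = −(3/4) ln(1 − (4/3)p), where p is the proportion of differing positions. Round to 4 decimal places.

0.3870

The sequences differ at positions 1 (C/A), 3 (T/G), 10 (T/G), 15 (T/C), 17 (T/G), 22 (C/A), 23 (C/T), 27 (G/C), 32 (G/T), 33 (G/C), 34 (G/C), 38 (A/G), 42 (T/C).
p = 13/43 = 0.302326.
d = −0.75 · ln(1 − (4/3)·0.302326) = −0.75 · ln(0.596899) = −0.75 · (-0.516007) = 0.3870.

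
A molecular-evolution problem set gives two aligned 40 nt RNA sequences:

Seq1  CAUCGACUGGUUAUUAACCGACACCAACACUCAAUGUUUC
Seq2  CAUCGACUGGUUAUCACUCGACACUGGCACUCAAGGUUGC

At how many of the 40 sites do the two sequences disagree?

8

Differing sites — 15:U/C; 17:A/C; 18:C/U; 25:C/U; 26:A/G; 27:A/G; 35:U/G; 39:U/G.
That gives 8 mismatches out of 40 aligned sites, so the Hamming distance is 8.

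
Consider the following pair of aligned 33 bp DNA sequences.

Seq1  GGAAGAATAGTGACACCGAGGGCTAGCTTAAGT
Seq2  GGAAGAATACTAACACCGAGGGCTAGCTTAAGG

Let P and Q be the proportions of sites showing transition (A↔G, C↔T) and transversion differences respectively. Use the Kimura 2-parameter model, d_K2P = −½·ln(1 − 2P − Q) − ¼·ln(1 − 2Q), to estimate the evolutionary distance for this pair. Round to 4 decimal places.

Differing sites — 10:G/C (Tv); 12:G/A (Ti); 33:T/G (Tv).
Of the 3 differences, 1 transition and 2 transversions over 33 sites: P = 1/33 = 0.030303, Q = 2/33 = 0.060606.
d = −0.5·ln(0.878788) − 0.25·ln(0.878788) = −0.5·(-0.129212) − 0.25·(-0.129212) = 0.0969.

0.0969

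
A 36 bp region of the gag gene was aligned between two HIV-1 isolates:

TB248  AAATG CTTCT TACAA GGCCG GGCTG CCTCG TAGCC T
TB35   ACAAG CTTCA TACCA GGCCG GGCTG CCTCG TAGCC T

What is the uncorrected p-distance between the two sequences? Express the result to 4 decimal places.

0.1111

Mismatches occur at site 2 (A↔C), site 4 (T↔A), site 10 (T↔A), site 14 (A↔C).
There are 4 differences over 36 sites, so p = 4/36 = 0.1111.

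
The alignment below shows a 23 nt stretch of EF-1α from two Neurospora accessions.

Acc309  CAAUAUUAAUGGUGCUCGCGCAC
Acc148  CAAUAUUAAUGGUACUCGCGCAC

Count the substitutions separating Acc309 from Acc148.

1

Differing sites — 14:G/A.
That gives 1 mismatch out of 23 aligned sites, so the Hamming distance is 1.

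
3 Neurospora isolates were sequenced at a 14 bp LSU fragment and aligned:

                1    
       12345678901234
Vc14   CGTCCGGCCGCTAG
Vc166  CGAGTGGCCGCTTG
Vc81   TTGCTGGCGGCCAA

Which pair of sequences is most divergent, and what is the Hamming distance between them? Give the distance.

8

Pairwise Hamming distances:
  Vc14 vs Vc166: 4
  Vc14 vs Vc81: 7
  Vc166 vs Vc81: 8
The largest is 8, between Vc166 and Vc81.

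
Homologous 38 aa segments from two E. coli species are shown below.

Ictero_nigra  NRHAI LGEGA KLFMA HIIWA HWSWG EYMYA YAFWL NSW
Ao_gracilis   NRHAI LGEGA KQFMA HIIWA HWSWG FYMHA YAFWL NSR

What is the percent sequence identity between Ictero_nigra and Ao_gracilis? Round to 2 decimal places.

89.47%

Differing sites — 12:L/Q; 26:E/F; 29:Y/H; 38:W/R.
34 of the 38 sites match, so the percent identity is 34/38 × 100 = 89.47%.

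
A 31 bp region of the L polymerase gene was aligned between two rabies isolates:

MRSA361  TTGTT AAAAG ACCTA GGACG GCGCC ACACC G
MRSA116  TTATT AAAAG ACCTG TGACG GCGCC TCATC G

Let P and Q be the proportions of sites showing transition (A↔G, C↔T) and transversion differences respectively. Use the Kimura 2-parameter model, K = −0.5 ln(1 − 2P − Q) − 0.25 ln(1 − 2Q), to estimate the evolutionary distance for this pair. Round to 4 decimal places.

0.1838

The sequences differ at positions 3 (G/A, transition), 15 (A/G, transition), 16 (G/T, transversion), 26 (A/T, transversion), 29 (C/T, transition).
Of the 5 differences, 3 transitions and 2 transversions over 31 sites: P = 3/31 = 0.096774, Q = 2/31 = 0.064516.
d = −0.5·ln(0.741936) − 0.25·ln(0.870968) = −0.5·(-0.298492) − 0.25·(-0.138150) = 0.1838.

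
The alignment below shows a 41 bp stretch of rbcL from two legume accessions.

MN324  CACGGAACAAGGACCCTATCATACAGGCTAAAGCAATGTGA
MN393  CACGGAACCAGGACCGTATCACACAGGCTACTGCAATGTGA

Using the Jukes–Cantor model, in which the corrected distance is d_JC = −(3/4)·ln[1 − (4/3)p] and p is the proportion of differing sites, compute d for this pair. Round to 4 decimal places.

0.1331

The sequences differ at positions 9 (A/C), 16 (C/G), 22 (T/C), 31 (A/C), 32 (A/T).
p = 5/41 = 0.121951.
d = −0.75 · ln(1 − (4/3)·0.121951) = −0.75 · ln(0.837399) = −0.75 · (-0.177455) = 0.1331.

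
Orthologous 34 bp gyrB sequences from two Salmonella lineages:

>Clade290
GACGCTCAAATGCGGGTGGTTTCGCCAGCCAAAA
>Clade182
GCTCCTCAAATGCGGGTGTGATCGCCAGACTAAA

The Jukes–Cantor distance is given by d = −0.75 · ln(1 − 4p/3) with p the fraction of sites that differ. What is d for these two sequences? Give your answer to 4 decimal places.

The sequences differ at positions 2 (A/C), 3 (C/T), 4 (G/C), 19 (G/T), 20 (T/G), 21 (T/A), 29 (C/A), 31 (A/T).
p = 8/34 = 0.235294.
d = −0.75 · ln(1 − (4/3)·0.235294) = −0.75 · ln(0.686275) = −0.75 · (-0.376477) = 0.2824.

0.2824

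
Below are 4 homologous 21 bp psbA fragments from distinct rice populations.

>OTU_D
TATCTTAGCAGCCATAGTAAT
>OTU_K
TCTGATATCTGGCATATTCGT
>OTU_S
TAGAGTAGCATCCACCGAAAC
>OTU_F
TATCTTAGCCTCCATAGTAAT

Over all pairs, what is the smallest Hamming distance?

Pairwise Hamming distances:
  OTU_D vs OTU_K: 9
  OTU_D vs OTU_S: 8
  OTU_D vs OTU_F: 2
  OTU_K vs OTU_S: 15
  OTU_K vs OTU_F: 10
  OTU_S vs OTU_F: 8
The smallest is 2, between OTU_D and OTU_F.

2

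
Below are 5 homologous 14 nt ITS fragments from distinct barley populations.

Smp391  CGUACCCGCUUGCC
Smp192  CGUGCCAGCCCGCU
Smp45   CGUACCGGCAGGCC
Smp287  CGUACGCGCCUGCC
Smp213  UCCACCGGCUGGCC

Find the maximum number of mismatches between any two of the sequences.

8

Pairwise Hamming distances:
  Smp391 vs Smp192: 5
  Smp391 vs Smp45: 3
  Smp391 vs Smp287: 2
  Smp391 vs Smp213: 5
  Smp192 vs Smp45: 5
  Smp192 vs Smp287: 5
  Smp192 vs Smp213: 8
  Smp45 vs Smp287: 4
  Smp45 vs Smp213: 4
  Smp287 vs Smp213: 7
The largest is 8, between Smp192 and Smp213.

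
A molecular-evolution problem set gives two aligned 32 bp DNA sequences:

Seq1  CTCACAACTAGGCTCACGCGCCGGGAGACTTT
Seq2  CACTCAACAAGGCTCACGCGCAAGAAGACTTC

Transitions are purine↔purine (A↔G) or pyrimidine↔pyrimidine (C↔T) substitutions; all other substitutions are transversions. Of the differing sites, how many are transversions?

Differing sites — 2:T/A (Tv); 4:A/T (Tv); 9:T/A (Tv); 22:C/A (Tv); 23:G/A (Ti); 25:G/A (Ti); 32:T/C (Ti).
Of the 7 differences, 3 transitions and 4 transversions, so the answer is 4.

4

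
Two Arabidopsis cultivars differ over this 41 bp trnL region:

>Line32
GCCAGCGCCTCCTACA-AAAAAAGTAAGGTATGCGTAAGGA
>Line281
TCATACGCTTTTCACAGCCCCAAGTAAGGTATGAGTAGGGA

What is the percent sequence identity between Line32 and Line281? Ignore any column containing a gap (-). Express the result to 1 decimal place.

65.0%

Excluding the 1 gap column leaves 40 comparable sites.
The sequences differ at positions 1 (G/T), 3 (C/A), 4 (A/T), 5 (G/A), 9 (C/T), 11 (C/T), 12 (C/T), 13 (T/C), 18 (A/C), 19 (A/C), 20 (A/C), 21 (A/C), 34 (C/A), 38 (A/G).
26 of the 40 comparable sites match, so the percent identity is 26/40 × 100 = 65.0%.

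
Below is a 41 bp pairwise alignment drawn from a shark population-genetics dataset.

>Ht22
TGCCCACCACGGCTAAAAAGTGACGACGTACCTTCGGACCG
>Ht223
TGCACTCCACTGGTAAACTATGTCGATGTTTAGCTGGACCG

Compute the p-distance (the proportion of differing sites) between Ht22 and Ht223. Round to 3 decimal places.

Differing sites — 4:C/A; 6:A/T; 11:G/T; 13:C/G; 18:A/C; 19:A/T; 20:G/A; 23:A/T; 27:C/T; 30:A/T; 31:C/T; 32:C/A; 33:T/G; 34:T/C; 35:C/T.
There are 15 differences over 41 sites, so p = 15/41 = 0.366.

0.366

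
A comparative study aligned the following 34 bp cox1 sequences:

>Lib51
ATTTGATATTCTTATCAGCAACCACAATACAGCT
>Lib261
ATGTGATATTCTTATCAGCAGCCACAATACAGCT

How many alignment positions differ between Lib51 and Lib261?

2

The sequences differ at positions 3 (T/G), 21 (A/G).
That gives 2 mismatches out of 34 aligned sites, so the Hamming distance is 2.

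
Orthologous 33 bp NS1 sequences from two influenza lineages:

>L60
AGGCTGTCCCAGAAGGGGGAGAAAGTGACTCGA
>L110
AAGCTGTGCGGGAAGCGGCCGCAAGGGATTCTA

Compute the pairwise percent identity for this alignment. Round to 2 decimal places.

The sequences differ at positions 2 (G/A), 8 (C/G), 10 (C/G), 11 (A/G), 16 (G/C), 19 (G/C), 20 (A/C), 22 (A/C), 26 (T/G), 29 (C/T), 32 (G/T).
22 of the 33 sites match, so the percent identity is 22/33 × 100 = 66.67%.

66.67%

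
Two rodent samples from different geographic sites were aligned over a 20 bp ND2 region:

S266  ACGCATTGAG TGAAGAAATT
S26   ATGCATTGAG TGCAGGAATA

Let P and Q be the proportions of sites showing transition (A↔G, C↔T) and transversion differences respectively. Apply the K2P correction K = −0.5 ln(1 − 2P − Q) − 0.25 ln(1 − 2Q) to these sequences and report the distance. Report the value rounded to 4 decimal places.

The sequences differ at positions 2 (C/T, transition), 13 (A/C, transversion), 16 (A/G, transition), 20 (T/A, transversion).
Of the 4 differences, 2 transitions and 2 transversions over 20 sites: P = 2/20 = 0.100000, Q = 2/20 = 0.100000.
d = −0.5·ln(0.700000) − 0.25·ln(0.800000) = −0.5·(-0.356675) − 0.25·(-0.223144) = 0.2341.

0.2341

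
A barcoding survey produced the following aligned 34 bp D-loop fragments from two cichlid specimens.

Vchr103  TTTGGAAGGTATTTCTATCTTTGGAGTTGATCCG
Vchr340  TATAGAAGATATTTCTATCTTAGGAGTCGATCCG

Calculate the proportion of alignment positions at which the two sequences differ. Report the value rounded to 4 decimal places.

0.1471

The sequences differ at positions 2 (T/A), 4 (G/A), 9 (G/A), 22 (T/A), 28 (T/C).
There are 5 differences over 34 sites, so p = 5/34 = 0.1471.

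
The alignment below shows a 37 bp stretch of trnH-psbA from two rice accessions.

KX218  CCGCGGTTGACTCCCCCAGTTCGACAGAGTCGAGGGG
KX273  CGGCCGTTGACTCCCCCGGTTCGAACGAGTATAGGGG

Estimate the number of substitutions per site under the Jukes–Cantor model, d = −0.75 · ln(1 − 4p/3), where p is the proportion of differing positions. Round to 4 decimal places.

Mismatches occur at site 2 (C→G), site 5 (G→C), site 18 (A→G), site 25 (C→A), site 26 (A→C), site 31 (C→A), site 32 (G→T).
p = 7/37 = 0.189189.
d = −0.75 · ln(1 − (4/3)·0.189189) = −0.75 · ln(0.747748) = −0.75 · (-0.290689) = 0.2180.

0.2180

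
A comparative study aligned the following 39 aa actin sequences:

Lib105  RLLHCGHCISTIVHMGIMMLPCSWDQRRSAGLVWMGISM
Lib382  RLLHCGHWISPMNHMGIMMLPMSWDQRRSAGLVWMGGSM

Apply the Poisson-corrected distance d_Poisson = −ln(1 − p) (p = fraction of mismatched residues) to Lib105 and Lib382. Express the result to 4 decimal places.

0.1671

The sequences differ at positions 8 (C/W), 11 (T/P), 12 (I/M), 13 (V/N), 22 (C/M), 37 (I/G).
p = 6/39 = 0.153846.
d = −ln(1 − 0.153846) = −ln(0.846154) = 0.1671.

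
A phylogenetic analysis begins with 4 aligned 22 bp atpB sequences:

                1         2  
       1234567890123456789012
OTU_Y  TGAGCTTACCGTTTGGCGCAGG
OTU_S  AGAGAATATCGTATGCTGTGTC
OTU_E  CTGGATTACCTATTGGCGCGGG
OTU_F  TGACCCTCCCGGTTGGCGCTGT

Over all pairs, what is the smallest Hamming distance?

6

Pairwise Hamming distances:
  OTU_Y vs OTU_S: 11
  OTU_Y vs OTU_E: 7
  OTU_Y vs OTU_F: 6
  OTU_S vs OTU_E: 13
  OTU_S vs OTU_F: 14
  OTU_E vs OTU_F: 11
The smallest is 6, between OTU_Y and OTU_F.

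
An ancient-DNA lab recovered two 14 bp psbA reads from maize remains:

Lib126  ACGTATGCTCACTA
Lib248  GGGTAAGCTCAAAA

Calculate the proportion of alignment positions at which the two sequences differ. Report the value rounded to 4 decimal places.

0.3571

The sequences differ at positions 1 (A/G), 2 (C/G), 6 (T/A), 12 (C/A), 13 (T/A).
There are 5 differences over 14 sites, so p = 5/14 = 0.3571.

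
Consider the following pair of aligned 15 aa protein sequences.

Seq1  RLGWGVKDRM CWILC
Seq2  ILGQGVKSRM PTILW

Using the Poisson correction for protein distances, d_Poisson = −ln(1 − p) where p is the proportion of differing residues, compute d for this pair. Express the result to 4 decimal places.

Mismatches occur at site 1 (R→I), site 4 (W→Q), site 8 (D→S), site 11 (C→P), site 12 (W→T), site 15 (C→W).
p = 6/15 = 0.400000.
d = −ln(1 − 0.400000) = −ln(0.600000) = 0.5108.

0.5108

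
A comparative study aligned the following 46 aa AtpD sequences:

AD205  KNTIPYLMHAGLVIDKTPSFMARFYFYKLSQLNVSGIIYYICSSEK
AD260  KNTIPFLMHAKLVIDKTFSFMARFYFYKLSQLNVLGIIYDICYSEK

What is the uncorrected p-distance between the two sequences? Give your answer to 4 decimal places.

0.1304

Differing sites — 6:Y/F; 11:G/K; 18:P/F; 35:S/L; 40:Y/D; 43:S/Y.
There are 6 differences over 46 sites, so p = 6/46 = 0.1304.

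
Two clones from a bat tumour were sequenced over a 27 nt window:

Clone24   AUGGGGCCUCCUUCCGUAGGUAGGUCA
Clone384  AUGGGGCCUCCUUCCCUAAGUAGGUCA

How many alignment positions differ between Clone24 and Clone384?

Mismatches occur at site 16 (G→C), site 19 (G→A).
That gives 2 mismatches out of 27 aligned sites, so the Hamming distance is 2.

2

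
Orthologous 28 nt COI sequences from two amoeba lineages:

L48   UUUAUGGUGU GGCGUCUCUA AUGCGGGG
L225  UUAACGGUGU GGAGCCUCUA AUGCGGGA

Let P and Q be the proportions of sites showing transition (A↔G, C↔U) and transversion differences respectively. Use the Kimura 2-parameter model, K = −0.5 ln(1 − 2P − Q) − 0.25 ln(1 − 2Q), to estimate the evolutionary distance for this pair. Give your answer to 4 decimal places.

0.2068

The sequences differ at positions 3 (U/A, transversion), 5 (U/C, transition), 13 (C/A, transversion), 15 (U/C, transition), 28 (G/A, transition).
Of the 5 differences, 3 transitions and 2 transversions over 28 sites: P = 3/28 = 0.107143, Q = 2/28 = 0.071429.
d = −0.5·ln(0.714285) − 0.25·ln(0.857142) = −0.5·(-0.336473) − 0.25·(-0.154152) = 0.2068.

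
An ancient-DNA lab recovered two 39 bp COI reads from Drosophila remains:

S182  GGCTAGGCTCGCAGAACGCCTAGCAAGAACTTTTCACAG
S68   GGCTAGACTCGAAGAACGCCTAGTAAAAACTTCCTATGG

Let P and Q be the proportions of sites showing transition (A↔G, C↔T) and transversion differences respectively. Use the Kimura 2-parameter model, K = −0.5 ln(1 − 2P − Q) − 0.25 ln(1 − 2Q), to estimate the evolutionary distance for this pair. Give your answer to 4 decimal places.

0.2994

The sequences differ at positions 7 (G/A, transition), 12 (C/A, transversion), 24 (C/T, transition), 27 (G/A, transition), 33 (T/C, transition), 34 (T/C, transition), 35 (C/T, transition), 37 (C/T, transition), 38 (A/G, transition).
Of the 9 differences, 8 transitions and 1 transversion over 39 sites: P = 8/39 = 0.205128, Q = 1/39 = 0.025641.
d = −0.5·ln(0.564103) − 0.25·ln(0.948718) = −0.5·(-0.572518) − 0.25·(-0.052644) = 0.2994.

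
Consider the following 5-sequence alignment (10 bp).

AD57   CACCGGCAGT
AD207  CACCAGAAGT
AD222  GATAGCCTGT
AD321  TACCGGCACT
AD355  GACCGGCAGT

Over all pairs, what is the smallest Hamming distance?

Pairwise Hamming distances:
  AD57 vs AD207: 2
  AD57 vs AD222: 5
  AD57 vs AD321: 2
  AD57 vs AD355: 1
  AD207 vs AD222: 7
  AD207 vs AD321: 4
  AD207 vs AD355: 3
  AD222 vs AD321: 6
  AD222 vs AD355: 4
  AD321 vs AD355: 2
The smallest is 1, between AD57 and AD355.

1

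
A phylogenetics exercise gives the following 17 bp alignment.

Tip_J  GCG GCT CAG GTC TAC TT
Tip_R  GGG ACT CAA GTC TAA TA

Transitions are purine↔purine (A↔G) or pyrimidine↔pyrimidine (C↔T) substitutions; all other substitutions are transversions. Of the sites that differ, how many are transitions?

The sequences differ at positions 2 (C/G, transversion), 4 (G/A, transition), 9 (G/A, transition), 15 (C/A, transversion), 17 (T/A, transversion).
Of the 5 differences, 2 transitions and 3 transversions, so the answer is 2.

2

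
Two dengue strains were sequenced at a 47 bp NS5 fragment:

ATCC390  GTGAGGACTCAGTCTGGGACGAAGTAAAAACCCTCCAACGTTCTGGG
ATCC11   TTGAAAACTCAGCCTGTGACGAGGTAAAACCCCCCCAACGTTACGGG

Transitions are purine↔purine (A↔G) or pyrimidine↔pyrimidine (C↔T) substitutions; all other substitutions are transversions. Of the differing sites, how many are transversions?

Differing sites — 1:G/T (Tv); 5:G/A (Ti); 6:G/A (Ti); 13:T/C (Ti); 17:G/T (Tv); 23:A/G (Ti); 30:A/C (Tv); 34:T/C (Ti); 43:C/A (Tv); 44:T/C (Ti).
Of the 10 differences, 6 transitions and 4 transversions, so the answer is 4.

4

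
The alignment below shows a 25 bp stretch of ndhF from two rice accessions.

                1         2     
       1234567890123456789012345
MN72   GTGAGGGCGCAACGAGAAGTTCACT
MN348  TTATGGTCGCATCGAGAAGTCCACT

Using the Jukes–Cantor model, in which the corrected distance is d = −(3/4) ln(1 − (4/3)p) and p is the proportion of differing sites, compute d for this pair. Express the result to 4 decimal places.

0.2892

Mismatches occur at site 1 (G↔T), site 3 (G↔A), site 4 (A↔T), site 7 (G↔T), site 12 (A↔T), site 21 (T↔C).
p = 6/25 = 0.240000.
d = −0.75 · ln(1 − (4/3)·0.240000) = −0.75 · ln(0.680000) = −0.75 · (-0.385662) = 0.2892.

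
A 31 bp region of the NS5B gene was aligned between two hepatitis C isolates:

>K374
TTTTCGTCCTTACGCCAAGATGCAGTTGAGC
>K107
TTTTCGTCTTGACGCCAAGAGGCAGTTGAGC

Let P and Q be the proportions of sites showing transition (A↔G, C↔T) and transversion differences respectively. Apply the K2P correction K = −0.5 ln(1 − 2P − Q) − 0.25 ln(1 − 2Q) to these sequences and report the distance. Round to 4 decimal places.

Mismatches occur at site 9 (C/T, transition), site 11 (T/G, transversion), site 21 (T/G, transversion).
Of the 3 differences, 1 transition and 2 transversions over 31 sites: P = 1/31 = 0.032258, Q = 2/31 = 0.064516.
d = −0.5·ln(0.870968) − 0.25·ln(0.870968) = −0.5·(-0.138150) − 0.25·(-0.138150) = 0.1036.

0.1036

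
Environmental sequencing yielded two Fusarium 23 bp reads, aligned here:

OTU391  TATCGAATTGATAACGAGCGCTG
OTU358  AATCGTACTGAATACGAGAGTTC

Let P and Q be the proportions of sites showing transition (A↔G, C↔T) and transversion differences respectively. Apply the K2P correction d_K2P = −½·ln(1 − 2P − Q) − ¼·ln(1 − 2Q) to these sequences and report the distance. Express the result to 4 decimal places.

The sequences differ at positions 1 (T/A, transversion), 6 (A/T, transversion), 8 (T/C, transition), 12 (T/A, transversion), 13 (A/T, transversion), 19 (C/A, transversion), 21 (C/T, transition), 23 (G/C, transversion).
Of the 8 differences, 2 transitions and 6 transversions over 23 sites: P = 2/23 = 0.086957, Q = 6/23 = 0.260870.
d = −0.5·ln(0.565216) − 0.25·ln(0.478260) = −0.5·(-0.570547) − 0.25·(-0.737601) = 0.4697.

0.4697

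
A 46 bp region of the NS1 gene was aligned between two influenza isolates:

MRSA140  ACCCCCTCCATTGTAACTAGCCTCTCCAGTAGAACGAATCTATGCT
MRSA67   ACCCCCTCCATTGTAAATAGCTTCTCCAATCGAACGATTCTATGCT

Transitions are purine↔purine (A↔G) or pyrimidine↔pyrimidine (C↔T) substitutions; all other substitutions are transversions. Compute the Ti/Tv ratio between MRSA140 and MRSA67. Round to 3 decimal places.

0.667

The sequences differ at positions 17 (C/A, transversion), 22 (C/T, transition), 29 (G/A, transition), 31 (A/C, transversion), 38 (A/T, transversion).
Of the 5 differences, 2 transitions and 3 transversions, so Ti/Tv = 2/3 = 0.667.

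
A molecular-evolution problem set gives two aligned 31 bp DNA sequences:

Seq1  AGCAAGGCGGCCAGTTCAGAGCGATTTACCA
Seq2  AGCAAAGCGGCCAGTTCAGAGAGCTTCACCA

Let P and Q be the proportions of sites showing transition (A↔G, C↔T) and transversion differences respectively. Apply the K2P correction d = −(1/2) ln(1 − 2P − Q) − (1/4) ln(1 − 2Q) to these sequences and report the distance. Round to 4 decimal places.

0.1421

Differing sites — 6:G/A (Ti); 22:C/A (Tv); 24:A/C (Tv); 27:T/C (Ti).
Of the 4 differences, 2 transitions and 2 transversions over 31 sites: P = 2/31 = 0.064516, Q = 2/31 = 0.064516.
d = −0.5·ln(0.806452) − 0.25·ln(0.870968) = −0.5·(-0.215111) − 0.25·(-0.138150) = 0.1421.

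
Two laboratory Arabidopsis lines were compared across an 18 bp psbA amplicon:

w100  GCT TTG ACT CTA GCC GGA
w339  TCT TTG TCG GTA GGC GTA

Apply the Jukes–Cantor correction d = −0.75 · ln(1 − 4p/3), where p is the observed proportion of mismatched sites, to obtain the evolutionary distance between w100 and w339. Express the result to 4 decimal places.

The sequences differ at positions 1 (G/T), 7 (A/T), 9 (T/G), 10 (C/G), 14 (C/G), 17 (G/T).
p = 6/18 = 0.333333.
d = −0.75 · ln(1 − (4/3)·0.333333) = −0.75 · ln(0.555556) = −0.75 · (-0.587786) = 0.4408.

0.4408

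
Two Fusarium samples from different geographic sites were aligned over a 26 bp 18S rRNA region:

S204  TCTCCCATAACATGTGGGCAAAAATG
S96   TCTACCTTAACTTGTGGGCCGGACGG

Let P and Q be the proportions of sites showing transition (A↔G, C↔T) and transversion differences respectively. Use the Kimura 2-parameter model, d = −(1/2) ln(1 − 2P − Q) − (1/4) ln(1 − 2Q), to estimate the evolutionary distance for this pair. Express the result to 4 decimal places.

Differing sites — 4:C/A (Tv); 7:A/T (Tv); 12:A/T (Tv); 20:A/C (Tv); 21:A/G (Ti); 22:A/G (Ti); 24:A/C (Tv); 25:T/G (Tv).
Of the 8 differences, 2 transitions and 6 transversions over 26 sites: P = 2/26 = 0.076923, Q = 6/26 = 0.230769.
d = −0.5·ln(0.615385) − 0.25·ln(0.538462) = −0.5·(-0.485507) − 0.25·(-0.619038) = 0.3975.

0.3975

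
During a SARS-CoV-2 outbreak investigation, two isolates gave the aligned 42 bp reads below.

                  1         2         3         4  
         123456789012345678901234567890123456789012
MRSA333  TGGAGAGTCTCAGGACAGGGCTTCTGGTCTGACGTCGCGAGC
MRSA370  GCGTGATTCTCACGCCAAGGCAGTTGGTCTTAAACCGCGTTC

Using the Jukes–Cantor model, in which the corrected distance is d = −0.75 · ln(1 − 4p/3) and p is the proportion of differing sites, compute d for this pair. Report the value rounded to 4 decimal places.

Mismatches occur at site 1 (T/G), site 2 (G/C), site 4 (A/T), site 7 (G/T), site 13 (G/C), site 15 (A/C), site 18 (G/A), site 22 (T/A), site 23 (T/G), site 24 (C/T), site 31 (G/T), site 33 (C/A), site 34 (G/A), site 35 (T/C), site 40 (A/T), site 41 (G/T).
p = 16/42 = 0.380952.
d = −0.75 · ln(1 − (4/3)·0.380952) = −0.75 · ln(0.492064) = −0.75 · (-0.709146) = 0.5319.

0.5319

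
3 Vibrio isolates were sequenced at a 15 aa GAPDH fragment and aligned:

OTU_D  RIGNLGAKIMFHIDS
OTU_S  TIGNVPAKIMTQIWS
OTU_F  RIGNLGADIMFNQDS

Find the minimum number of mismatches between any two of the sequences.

3

Pairwise Hamming distances:
  OTU_D vs OTU_S: 6
  OTU_D vs OTU_F: 3
  OTU_S vs OTU_F: 8
The smallest is 3, between OTU_D and OTU_F.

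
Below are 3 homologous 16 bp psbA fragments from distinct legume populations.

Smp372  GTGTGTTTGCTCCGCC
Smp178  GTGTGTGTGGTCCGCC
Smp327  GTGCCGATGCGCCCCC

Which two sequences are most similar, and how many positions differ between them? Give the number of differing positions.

Pairwise Hamming distances:
  Smp372 vs Smp178: 2
  Smp372 vs Smp327: 6
  Smp178 vs Smp327: 7
The smallest is 2, between Smp372 and Smp178.

2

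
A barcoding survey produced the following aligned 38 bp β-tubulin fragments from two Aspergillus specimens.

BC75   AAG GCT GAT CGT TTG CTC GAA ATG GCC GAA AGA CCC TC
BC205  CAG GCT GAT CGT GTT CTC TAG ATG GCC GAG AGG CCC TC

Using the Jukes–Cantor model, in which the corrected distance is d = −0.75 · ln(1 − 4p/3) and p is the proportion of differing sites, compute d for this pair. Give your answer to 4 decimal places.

The sequences differ at positions 1 (A/C), 13 (T/G), 15 (G/T), 19 (G/T), 21 (A/G), 30 (A/G), 33 (A/G).
p = 7/38 = 0.184211.
d = −0.75 · ln(1 − (4/3)·0.184211) = −0.75 · ln(0.754385) = −0.75 · (-0.281852) = 0.2114.

0.2114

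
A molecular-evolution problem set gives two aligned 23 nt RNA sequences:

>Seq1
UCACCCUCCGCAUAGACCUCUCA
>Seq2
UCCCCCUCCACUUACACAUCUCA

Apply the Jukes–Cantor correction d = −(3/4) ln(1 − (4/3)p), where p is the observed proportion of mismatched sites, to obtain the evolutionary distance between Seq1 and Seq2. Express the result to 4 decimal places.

Mismatches occur at site 3 (A/C), site 10 (G/A), site 12 (A/U), site 15 (G/C), site 18 (C/A).
p = 5/23 = 0.217391.
d = −0.75 · ln(1 − (4/3)·0.217391) = −0.75 · ln(0.710145) = −0.75 · (-0.342286) = 0.2567.

0.2567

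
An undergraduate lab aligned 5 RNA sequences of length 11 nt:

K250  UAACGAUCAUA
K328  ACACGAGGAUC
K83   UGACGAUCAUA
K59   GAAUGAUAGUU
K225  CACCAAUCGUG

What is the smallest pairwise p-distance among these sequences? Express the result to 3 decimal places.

0.091

Pairwise Hamming distances:
  K250 vs K328: 5
  K250 vs K83: 1
  K250 vs K59: 5
  K250 vs K225: 5
  K328 vs K83: 5
  K328 vs K59: 7
  K328 vs K225: 8
  K83 vs K59: 6
  K83 vs K225: 6
  K59 vs K225: 6
The smallest is 1 mismatch, between K250 and K83; p = 1/11 = 0.091.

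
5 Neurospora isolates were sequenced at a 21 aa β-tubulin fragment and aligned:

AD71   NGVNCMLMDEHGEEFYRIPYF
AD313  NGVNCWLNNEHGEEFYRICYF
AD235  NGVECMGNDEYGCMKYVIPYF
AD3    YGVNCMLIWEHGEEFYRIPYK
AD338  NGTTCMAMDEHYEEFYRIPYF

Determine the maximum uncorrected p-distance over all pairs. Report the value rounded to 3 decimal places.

0.524

Pairwise Hamming distances:
  AD71 vs AD313: 4
  AD71 vs AD235: 8
  AD71 vs AD3: 4
  AD71 vs AD338: 4
  AD313 vs AD235: 10
  AD313 vs AD3: 6
  AD313 vs AD338: 8
  AD235 vs AD3: 11
  AD235 vs AD338: 10
  AD3 vs AD338: 8
The largest is 11 mismatches, between AD235 and AD3; p = 11/21 = 0.524.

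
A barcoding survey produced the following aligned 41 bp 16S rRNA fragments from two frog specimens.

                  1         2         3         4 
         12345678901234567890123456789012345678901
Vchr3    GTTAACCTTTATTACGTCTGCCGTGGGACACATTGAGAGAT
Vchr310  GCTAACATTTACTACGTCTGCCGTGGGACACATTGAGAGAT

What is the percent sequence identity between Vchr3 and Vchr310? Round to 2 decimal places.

Mismatches occur at site 2 (T↔C), site 7 (C↔A), site 12 (T↔C).
38 of the 41 sites match, so the percent identity is 38/41 × 100 = 92.68%.

92.68%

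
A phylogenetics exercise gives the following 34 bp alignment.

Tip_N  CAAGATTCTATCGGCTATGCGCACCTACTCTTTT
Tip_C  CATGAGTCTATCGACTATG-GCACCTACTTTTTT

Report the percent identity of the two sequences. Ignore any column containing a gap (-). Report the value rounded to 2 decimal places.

Excluding the 1 gap column leaves 33 comparable sites.
The sequences differ at positions 3 (A/T), 6 (T/G), 14 (G/A), 30 (C/T).
29 of the 33 comparable sites match, so the percent identity is 29/33 × 100 = 87.88%.

87.88%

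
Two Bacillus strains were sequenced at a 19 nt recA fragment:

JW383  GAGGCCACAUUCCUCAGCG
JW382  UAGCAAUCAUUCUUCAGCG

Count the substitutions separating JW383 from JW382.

6

The sequences differ at positions 1 (G/U), 4 (G/C), 5 (C/A), 6 (C/A), 7 (A/U), 13 (C/U).
That gives 6 mismatches out of 19 aligned sites, so the Hamming distance is 6.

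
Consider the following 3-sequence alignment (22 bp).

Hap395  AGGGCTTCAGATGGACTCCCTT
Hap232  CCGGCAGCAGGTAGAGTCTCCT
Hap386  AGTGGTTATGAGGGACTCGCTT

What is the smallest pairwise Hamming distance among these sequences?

6

Pairwise Hamming distances:
  Hap395 vs Hap232: 9
  Hap395 vs Hap386: 6
  Hap232 vs Hap386: 14
The smallest is 6, between Hap395 and Hap386.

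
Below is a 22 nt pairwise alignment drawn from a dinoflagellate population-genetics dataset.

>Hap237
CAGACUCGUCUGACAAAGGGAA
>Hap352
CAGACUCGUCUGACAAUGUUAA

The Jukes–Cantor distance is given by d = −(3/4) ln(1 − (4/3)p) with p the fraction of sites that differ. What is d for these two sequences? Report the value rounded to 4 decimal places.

The sequences differ at positions 17 (A/U), 19 (G/U), 20 (G/U).
p = 3/22 = 0.136364.
d = −0.75 · ln(1 − (4/3)·0.136364) = −0.75 · ln(0.818181) = −0.75 · (-0.200672) = 0.1505.

0.1505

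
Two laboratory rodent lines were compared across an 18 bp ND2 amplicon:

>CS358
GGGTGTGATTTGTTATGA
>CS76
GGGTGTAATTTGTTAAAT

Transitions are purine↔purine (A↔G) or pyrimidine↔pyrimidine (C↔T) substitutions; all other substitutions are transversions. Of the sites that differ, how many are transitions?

Differing sites — 7:G/A (Ti); 16:T/A (Tv); 17:G/A (Ti); 18:A/T (Tv).
Of the 4 differences, 2 transitions and 2 transversions, so the answer is 2.

2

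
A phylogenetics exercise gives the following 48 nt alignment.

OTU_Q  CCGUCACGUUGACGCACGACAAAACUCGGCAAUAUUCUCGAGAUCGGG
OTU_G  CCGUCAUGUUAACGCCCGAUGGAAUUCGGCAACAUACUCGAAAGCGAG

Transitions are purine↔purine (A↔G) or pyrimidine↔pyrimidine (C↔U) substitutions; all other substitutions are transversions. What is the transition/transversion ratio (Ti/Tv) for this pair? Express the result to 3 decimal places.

3.000

The sequences differ at positions 7 (C/U, transition), 11 (G/A, transition), 16 (A/C, transversion), 20 (C/U, transition), 21 (A/G, transition), 22 (A/G, transition), 25 (C/U, transition), 33 (U/C, transition), 36 (U/A, transversion), 42 (G/A, transition), 44 (U/G, transversion), 47 (G/A, transition).
Of the 12 differences, 9 transitions and 3 transversions, so Ti/Tv = 9/3 = 3.000.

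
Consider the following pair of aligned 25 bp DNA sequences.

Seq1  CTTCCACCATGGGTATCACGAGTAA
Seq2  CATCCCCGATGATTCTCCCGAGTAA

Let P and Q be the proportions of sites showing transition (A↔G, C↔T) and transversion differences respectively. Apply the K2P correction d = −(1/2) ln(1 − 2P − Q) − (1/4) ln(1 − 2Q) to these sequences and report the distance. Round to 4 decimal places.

0.3563

Mismatches occur at site 2 (T↔A, transversion), site 6 (A↔C, transversion), site 8 (C↔G, transversion), site 12 (G↔A, transition), site 13 (G↔T, transversion), site 15 (A↔C, transversion), site 18 (A↔C, transversion).
Of the 7 differences, 1 transition and 6 transversions over 25 sites: P = 1/25 = 0.040000, Q = 6/25 = 0.240000.
d = −0.5·ln(0.680000) − 0.25·ln(0.520000) = −0.5·(-0.385662) − 0.25·(-0.653926) = 0.3563.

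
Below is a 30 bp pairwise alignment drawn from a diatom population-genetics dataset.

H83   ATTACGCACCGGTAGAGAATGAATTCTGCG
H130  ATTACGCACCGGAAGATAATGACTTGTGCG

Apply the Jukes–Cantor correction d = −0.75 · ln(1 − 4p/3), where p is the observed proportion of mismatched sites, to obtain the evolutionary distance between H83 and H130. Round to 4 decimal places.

0.1468

Differing sites — 13:T/A; 17:G/T; 23:A/C; 26:C/G.
p = 4/30 = 0.133333.
d = −0.75 · ln(1 − (4/3)·0.133333) = −0.75 · ln(0.822223) = −0.75 · (-0.195744) = 0.1468.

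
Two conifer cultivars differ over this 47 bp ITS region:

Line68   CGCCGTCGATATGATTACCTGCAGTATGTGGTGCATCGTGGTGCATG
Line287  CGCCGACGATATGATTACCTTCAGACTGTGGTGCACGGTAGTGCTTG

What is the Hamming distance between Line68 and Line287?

8

Mismatches occur at site 6 (T↔A), site 21 (G↔T), site 25 (T↔A), site 26 (A↔C), site 36 (T↔C), site 37 (C↔G), site 40 (G↔A), site 45 (A↔T).
That gives 8 mismatches out of 47 aligned sites, so the Hamming distance is 8.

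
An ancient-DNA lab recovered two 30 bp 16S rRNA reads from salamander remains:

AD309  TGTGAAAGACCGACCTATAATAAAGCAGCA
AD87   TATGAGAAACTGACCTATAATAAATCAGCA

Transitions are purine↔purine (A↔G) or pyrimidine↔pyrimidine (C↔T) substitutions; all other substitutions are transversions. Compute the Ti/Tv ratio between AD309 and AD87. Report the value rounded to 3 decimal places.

Differing sites — 2:G/A (Ti); 6:A/G (Ti); 8:G/A (Ti); 11:C/T (Ti); 25:G/T (Tv).
Of the 5 differences, 4 transitions and 1 transversion, so Ti/Tv = 4/1 = 4.000.

4.000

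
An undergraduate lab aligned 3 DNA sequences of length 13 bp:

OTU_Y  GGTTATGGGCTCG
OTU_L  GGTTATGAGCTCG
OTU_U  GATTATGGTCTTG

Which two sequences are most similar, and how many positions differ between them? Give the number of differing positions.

Pairwise Hamming distances:
  OTU_Y vs OTU_L: 1
  OTU_Y vs OTU_U: 3
  OTU_L vs OTU_U: 4
The smallest is 1, between OTU_Y and OTU_L.

1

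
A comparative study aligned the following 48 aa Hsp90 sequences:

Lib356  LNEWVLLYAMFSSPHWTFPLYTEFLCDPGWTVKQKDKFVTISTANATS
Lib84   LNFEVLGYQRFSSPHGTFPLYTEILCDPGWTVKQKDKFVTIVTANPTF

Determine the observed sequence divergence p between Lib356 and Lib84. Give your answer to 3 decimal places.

0.208

Differing sites — 3:E/F; 4:W/E; 7:L/G; 9:A/Q; 10:M/R; 16:W/G; 24:F/I; 42:S/V; 46:A/P; 48:S/F.
There are 10 differences over 48 sites, so p = 10/48 = 0.208.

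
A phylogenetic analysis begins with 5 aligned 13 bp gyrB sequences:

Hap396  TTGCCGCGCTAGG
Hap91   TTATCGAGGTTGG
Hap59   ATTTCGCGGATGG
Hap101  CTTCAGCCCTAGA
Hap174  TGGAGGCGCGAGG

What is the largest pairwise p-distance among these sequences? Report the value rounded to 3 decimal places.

0.692

Pairwise Hamming distances:
  Hap396 vs Hap91: 5
  Hap396 vs Hap59: 6
  Hap396 vs Hap101: 5
  Hap396 vs Hap174: 4
  Hap91 vs Hap59: 4
  Hap91 vs Hap101: 9
  Hap91 vs Hap174: 8
  Hap59 vs Hap101: 8
  Hap59 vs Hap174: 8
  Hap101 vs Hap174: 8
The largest is 9 mismatches, between Hap91 and Hap101; p = 9/13 = 0.692.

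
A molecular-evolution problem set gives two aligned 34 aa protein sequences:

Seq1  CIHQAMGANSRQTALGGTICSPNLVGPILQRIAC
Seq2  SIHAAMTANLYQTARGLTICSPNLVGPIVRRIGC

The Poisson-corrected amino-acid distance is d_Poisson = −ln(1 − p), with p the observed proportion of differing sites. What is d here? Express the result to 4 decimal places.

Mismatches occur at site 1 (C→S), site 4 (Q→A), site 7 (G→T), site 10 (S→L), site 11 (R→Y), site 15 (L→R), site 17 (G→L), site 29 (L→V), site 30 (Q→R), site 33 (A→G).
p = 10/34 = 0.294118.
d = −ln(1 − 0.294118) = −ln(0.705882) = 0.3483.

0.3483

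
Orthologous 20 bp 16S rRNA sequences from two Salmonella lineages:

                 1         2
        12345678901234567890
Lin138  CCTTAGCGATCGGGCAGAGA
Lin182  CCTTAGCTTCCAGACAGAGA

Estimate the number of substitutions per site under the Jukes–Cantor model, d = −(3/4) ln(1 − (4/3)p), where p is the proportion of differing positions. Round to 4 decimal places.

0.3041

Mismatches occur at site 8 (G↔T), site 9 (A↔T), site 10 (T↔C), site 12 (G↔A), site 14 (G↔A).
p = 5/20 = 0.250000.
d = −0.75 · ln(1 − (4/3)·0.250000) = −0.75 · ln(0.666667) = −0.75 · (-0.405465) = 0.3041.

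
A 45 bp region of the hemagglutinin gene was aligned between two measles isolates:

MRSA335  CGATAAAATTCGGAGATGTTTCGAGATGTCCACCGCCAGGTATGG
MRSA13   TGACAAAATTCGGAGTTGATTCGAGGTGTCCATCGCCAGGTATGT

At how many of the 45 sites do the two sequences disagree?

The sequences differ at positions 1 (C/T), 4 (T/C), 16 (A/T), 19 (T/A), 26 (A/G), 33 (C/T), 45 (G/T).
That gives 7 mismatches out of 45 aligned sites, so the Hamming distance is 7.

7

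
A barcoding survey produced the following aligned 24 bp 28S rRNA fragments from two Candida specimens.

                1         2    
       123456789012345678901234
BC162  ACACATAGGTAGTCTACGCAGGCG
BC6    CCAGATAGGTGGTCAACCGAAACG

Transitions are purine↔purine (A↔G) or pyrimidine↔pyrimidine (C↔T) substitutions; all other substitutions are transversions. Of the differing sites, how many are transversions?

5

The sequences differ at positions 1 (A/C, transversion), 4 (C/G, transversion), 11 (A/G, transition), 15 (T/A, transversion), 18 (G/C, transversion), 19 (C/G, transversion), 21 (G/A, transition), 22 (G/A, transition).
Of the 8 differences, 3 transitions and 5 transversions, so the answer is 5.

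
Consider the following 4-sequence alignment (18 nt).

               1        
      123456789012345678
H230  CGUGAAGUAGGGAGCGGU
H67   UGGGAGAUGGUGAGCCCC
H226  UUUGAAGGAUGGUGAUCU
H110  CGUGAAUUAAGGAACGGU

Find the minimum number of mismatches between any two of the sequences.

3

Pairwise Hamming distances:
  H230 vs H67: 9
  H230 vs H226: 8
  H230 vs H110: 3
  H67 vs H226: 12
  H67 vs H110: 11
  H226 vs H110: 10
The smallest is 3, between H230 and H110.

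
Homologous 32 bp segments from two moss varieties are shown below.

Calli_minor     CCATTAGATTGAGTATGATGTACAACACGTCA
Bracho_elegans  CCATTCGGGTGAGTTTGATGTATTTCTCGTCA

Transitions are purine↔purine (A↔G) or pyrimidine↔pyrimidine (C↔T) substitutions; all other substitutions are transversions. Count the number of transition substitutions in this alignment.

2

Mismatches occur at site 6 (A/C, transversion), site 8 (A/G, transition), site 9 (T/G, transversion), site 15 (A/T, transversion), site 23 (C/T, transition), site 24 (A/T, transversion), site 25 (A/T, transversion), site 27 (A/T, transversion).
Of the 8 differences, 2 transitions and 6 transversions, so the answer is 2.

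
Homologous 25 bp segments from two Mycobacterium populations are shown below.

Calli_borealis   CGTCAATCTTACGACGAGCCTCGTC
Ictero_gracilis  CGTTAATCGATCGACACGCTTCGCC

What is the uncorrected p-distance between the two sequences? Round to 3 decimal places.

The sequences differ at positions 4 (C/T), 9 (T/G), 10 (T/A), 11 (A/T), 16 (G/A), 17 (A/C), 20 (C/T), 24 (T/C).
There are 8 differences over 25 sites, so p = 8/25 = 0.320.

0.320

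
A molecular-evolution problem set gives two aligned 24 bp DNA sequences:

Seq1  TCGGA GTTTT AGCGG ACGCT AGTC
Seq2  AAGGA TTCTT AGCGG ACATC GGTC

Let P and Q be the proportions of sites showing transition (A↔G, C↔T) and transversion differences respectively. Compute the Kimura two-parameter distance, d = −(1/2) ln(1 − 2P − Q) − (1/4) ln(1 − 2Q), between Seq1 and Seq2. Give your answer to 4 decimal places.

0.4620

Mismatches occur at site 1 (T→A, transversion), site 2 (C→A, transversion), site 6 (G→T, transversion), site 8 (T→C, transition), site 18 (G→A, transition), site 19 (C→T, transition), site 20 (T→C, transition), site 21 (A→G, transition).
Of the 8 differences, 5 transitions and 3 transversions over 24 sites: P = 5/24 = 0.208333, Q = 3/24 = 0.125000.
d = −0.5·ln(0.458334) − 0.25·ln(0.750000) = −0.5·(-0.780157) − 0.25·(-0.287682) = 0.4620.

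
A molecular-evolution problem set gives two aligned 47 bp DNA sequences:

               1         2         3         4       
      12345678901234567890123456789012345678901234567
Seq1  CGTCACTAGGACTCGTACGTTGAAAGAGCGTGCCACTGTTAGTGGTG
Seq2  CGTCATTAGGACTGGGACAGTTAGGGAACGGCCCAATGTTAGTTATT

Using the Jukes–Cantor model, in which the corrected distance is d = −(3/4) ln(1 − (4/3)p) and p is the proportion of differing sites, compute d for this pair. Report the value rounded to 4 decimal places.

0.4157

Differing sites — 6:C/T; 14:C/G; 16:T/G; 19:G/A; 20:T/G; 22:G/T; 24:A/G; 25:A/G; 28:G/A; 31:T/G; 32:G/C; 36:C/A; 44:G/T; 45:G/A; 47:G/T.
p = 15/47 = 0.319149.
d = −0.75 · ln(1 − (4/3)·0.319149) = −0.75 · ln(0.574468) = −0.75 · (-0.554311) = 0.4157.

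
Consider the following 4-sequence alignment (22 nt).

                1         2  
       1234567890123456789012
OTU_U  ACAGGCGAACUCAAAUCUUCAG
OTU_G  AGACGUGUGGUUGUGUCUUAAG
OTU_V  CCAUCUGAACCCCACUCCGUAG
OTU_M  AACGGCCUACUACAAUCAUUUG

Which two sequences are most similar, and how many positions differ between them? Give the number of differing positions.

9

Pairwise Hamming distances:
  OTU_U vs OTU_G: 11
  OTU_U vs OTU_V: 10
  OTU_U vs OTU_M: 9
  OTU_G vs OTU_V: 15
  OTU_G vs OTU_M: 14
  OTU_V vs OTU_M: 14
The smallest is 9, between OTU_U and OTU_M.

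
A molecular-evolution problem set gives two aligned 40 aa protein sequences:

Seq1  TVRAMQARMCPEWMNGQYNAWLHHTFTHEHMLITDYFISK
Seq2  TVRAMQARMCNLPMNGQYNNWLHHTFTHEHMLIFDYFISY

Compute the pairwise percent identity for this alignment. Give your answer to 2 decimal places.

85.00%

The sequences differ at positions 11 (P/N), 12 (E/L), 13 (W/P), 20 (A/N), 34 (T/F), 40 (K/Y).
34 of the 40 sites match, so the percent identity is 34/40 × 100 = 85.00%.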